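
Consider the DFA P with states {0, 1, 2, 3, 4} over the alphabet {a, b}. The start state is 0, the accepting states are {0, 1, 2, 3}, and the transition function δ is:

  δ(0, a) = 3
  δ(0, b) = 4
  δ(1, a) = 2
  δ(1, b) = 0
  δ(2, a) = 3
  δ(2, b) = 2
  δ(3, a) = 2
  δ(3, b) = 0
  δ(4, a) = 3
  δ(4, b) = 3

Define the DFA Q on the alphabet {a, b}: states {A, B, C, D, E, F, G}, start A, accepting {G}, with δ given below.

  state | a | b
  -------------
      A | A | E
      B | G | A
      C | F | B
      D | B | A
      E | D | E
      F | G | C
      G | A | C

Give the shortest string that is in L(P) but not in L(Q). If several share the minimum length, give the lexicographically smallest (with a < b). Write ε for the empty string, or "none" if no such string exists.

The empty string ε is accepted by P but not by Q.
Since ε is the unique shortest string, it is the required witness.

ε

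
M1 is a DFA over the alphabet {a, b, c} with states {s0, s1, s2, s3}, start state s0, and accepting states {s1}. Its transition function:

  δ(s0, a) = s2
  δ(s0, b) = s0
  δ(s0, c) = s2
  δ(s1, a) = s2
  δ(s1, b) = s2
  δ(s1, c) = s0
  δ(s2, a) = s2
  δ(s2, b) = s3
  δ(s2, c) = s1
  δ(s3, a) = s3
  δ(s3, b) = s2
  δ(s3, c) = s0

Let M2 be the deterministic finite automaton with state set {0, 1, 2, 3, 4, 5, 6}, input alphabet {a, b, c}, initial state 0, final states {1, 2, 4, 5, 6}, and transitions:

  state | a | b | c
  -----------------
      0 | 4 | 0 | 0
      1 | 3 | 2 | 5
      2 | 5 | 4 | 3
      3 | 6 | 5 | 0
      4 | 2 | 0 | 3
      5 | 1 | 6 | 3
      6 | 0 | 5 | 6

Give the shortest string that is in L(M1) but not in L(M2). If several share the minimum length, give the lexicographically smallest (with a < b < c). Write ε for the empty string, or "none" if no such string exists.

ac

The string ac is accepted by M1 but not by M2.
No shorter string lies in the difference, and ac is the lexicographically first length-2 string in L(M1) \ L(M2).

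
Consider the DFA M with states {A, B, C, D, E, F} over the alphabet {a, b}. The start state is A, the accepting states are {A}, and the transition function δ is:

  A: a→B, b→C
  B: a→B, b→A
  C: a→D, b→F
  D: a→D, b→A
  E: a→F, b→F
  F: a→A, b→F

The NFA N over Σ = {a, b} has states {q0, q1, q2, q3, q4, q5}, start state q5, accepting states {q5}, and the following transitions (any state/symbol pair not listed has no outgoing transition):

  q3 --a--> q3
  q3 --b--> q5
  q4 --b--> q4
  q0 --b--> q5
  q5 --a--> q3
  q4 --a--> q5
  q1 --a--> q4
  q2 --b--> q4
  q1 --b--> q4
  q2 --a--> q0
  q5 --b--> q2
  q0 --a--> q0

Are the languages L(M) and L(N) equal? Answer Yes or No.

Yes

Exploring the product automaton M × N from the start pair (A, q5), following both machines on each input symbol, reaches 5 state pairs: (A, q5), (B, q3), (C, q2), (D, q0), (F, q4).
M accepts in {A} and N accepts in {q5}. In every reachable pair the two components are either both accepting — (A, q5) — or both non-accepting, so no string is accepted by exactly one of the machines: L(M) \ L(N) and L(N) \ L(M) are both empty.
Hence every string is accepted by M iff it is accepted by N, and the two languages coincide.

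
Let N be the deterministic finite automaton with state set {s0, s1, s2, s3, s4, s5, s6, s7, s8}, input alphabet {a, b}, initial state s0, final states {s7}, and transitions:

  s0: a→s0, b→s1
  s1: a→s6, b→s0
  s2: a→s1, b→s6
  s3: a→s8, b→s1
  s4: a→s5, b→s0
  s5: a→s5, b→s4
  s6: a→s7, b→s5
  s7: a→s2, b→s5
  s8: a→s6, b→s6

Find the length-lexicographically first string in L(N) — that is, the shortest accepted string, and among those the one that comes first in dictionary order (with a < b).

baa

A breadth-first search from s0 reaches an accepting state first via the path s0 → s1 → s6 → s7 on input baa.
No string of length < 3 is accepted (BFS exhausts all shorter strings without reaching an accepting state), and baa is the lexicographically least accepting string of length 3.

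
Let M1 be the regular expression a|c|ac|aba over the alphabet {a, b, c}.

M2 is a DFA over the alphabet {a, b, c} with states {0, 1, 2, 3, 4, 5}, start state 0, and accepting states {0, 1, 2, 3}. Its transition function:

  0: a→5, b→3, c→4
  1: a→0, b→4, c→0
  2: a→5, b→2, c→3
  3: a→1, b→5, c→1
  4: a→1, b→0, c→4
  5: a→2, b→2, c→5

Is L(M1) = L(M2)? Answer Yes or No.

The string a is accepted by M1 but rejected by M2.
So L(M1) ≠ L(M2).

No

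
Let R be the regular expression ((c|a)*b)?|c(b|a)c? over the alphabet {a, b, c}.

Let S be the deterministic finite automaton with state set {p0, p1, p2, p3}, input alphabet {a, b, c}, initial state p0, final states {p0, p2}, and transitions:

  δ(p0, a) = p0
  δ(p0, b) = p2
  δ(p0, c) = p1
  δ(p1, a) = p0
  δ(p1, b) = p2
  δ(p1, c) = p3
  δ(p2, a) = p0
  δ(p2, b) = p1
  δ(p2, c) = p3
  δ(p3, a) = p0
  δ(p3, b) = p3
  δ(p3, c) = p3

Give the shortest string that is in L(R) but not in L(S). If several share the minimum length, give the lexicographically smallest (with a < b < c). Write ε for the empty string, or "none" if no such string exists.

The string cac is accepted by R but not by S.
No shorter string lies in the difference, and cac is the lexicographically first length-3 string in L(R) \ L(S).

cac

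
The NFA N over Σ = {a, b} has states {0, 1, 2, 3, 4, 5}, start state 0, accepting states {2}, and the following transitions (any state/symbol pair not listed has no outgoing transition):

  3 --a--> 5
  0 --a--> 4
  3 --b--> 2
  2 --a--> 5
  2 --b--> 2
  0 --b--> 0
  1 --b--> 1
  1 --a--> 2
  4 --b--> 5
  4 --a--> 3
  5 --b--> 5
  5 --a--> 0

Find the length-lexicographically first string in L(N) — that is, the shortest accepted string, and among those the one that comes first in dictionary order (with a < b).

aab

A breadth-first search from 0 reaches an accepting state first via the path 0 → 4 → 3 → 2 on input aab.
No string of length < 3 is accepted (BFS exhausts all shorter strings without reaching an accepting state), and aab is the lexicographically least accepting string of length 3.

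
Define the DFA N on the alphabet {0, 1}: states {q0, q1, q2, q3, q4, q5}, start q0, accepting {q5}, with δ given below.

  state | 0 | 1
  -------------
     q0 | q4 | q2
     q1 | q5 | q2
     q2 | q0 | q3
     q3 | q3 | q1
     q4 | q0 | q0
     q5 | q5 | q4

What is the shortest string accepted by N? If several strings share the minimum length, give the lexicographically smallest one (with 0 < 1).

1110

A breadth-first search from q0 reaches an accepting state first via the path q0 → q2 → q3 → q1 → q5 on input 1110.
No string of length < 4 is accepted (BFS exhausts all shorter strings without reaching an accepting state), and 1110 is the lexicographically least accepting string of length 4.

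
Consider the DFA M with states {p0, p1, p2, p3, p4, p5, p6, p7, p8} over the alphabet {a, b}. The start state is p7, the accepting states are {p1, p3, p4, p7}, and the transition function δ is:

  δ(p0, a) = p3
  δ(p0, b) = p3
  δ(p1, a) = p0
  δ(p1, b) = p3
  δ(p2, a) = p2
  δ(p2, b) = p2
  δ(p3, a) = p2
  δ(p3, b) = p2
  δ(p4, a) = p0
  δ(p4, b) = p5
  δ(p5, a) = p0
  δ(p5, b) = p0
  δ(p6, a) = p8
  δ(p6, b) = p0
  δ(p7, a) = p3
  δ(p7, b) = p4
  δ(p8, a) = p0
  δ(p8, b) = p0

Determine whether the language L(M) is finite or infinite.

finite

The useful states (reachable from p7 and able to reach an accepting state) are {p0, p3, p4, p5, p7}.
Restricted to these states the transition graph has no cycle, so every accepting path has bounded length and L is finite.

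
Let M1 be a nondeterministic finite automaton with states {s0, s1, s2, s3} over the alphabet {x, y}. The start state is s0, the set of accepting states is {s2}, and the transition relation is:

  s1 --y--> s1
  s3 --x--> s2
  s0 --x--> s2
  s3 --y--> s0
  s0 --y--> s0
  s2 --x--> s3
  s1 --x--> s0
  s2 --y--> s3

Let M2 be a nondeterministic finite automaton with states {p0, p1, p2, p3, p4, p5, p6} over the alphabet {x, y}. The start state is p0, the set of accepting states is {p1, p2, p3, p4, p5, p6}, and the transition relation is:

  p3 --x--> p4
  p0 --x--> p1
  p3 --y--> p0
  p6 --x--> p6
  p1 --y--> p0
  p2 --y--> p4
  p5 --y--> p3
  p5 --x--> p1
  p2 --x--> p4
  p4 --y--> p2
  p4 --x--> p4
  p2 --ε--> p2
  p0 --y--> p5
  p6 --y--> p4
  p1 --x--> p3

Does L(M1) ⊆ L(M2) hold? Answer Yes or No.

Exploring the product automaton M1 × M2 from the start pair (s0, p0), following both machines on each input symbol, reaches 11 state pairs: (s0, p0), (s2, p1), (s0, p5), (s3, p3), (s3, p0), (s0, p3), (s2, p4), (s3, p4), (s3, p2), (s0, p2), (s0, p4).
M1 accepts in {s2} and M2 accepts in {p1, p2, p3, p4, p5, p6}. The reachable pairs whose M1-component is accepting are (s2, p1), (s2, p4); in each of them the M2-component is accepting too, so the product for L(M1) \ L(M2) (M1-component accepting, M2-component rejecting) has no reachable accepting pair and the difference is empty.
Hence every string in L(M1) is also in L(M2).

Yes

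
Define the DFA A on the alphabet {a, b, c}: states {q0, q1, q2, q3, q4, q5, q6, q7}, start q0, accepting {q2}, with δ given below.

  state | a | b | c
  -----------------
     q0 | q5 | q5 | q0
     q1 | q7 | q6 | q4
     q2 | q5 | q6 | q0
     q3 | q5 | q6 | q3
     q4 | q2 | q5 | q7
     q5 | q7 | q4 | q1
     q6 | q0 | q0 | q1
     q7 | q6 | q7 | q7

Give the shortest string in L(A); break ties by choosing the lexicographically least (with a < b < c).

A breadth-first search from q0 reaches an accepting state first via the path q0 → q5 → q4 → q2 on input aba.
No string of length < 3 is accepted (BFS exhausts all shorter strings without reaching an accepting state), and aba is the lexicographically least accepting string of length 3.

aba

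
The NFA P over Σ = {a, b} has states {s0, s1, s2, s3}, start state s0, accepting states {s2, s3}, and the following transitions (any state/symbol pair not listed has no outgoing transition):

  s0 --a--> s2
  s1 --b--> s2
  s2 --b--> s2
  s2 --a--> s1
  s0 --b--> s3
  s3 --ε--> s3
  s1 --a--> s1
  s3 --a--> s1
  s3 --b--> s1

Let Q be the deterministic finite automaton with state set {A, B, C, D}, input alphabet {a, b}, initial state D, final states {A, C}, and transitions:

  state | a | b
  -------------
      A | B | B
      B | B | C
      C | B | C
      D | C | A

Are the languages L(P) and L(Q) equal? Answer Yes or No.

Yes

Exploring the product automaton P × Q from the start pair (s0, D), following both machines on each input symbol, reaches 4 state pairs: (s0, D), (s2, C), (s3, A), (s1, B).
P accepts in {s2, s3} and Q accepts in {A, C}. In every reachable pair the two components are either both accepting — (s2, C), (s3, A) — or both non-accepting, so no string is accepted by exactly one of the machines: L(P) \ L(Q) and L(Q) \ L(P) are both empty.
Hence every string is accepted by P iff it is accepted by Q, and the two languages coincide.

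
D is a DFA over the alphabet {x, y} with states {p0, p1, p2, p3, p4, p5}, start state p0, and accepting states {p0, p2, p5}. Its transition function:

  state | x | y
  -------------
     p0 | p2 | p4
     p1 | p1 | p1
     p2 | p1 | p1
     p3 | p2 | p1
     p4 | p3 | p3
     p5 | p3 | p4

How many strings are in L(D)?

The useful subgraph on states {p0, p2, p3, p4} is acyclic, so L(D) is finite; the longest accepting path visits 4 useful states, giving maximum string length 3.
Counting accepting paths from p0 by length: 1 of length 0, 1 of length 1, 2 of length 3. Total 4.

4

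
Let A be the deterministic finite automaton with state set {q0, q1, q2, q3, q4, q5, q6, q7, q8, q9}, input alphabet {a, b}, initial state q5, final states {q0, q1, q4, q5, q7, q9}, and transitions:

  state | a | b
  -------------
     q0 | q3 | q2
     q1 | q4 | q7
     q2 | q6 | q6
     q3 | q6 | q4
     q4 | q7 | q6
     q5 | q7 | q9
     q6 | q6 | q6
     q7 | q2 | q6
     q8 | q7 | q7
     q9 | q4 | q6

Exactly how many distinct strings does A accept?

The useful subgraph on states {q4, q5, q7, q9} is acyclic, so L(A) is finite; the longest accepting path visits 4 useful states, giving maximum string length 3.
Counting accepting paths from q5 by length: 1 of length 0, 2 of length 1, 1 of length 2, 1 of length 3. Total 5.

5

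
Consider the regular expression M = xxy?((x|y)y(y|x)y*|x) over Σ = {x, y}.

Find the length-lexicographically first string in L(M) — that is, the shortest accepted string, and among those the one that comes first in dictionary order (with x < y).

By inspection of the expression, no string of length less than 3 matches, and xxx is the lexicographically first match of length 3.

xxx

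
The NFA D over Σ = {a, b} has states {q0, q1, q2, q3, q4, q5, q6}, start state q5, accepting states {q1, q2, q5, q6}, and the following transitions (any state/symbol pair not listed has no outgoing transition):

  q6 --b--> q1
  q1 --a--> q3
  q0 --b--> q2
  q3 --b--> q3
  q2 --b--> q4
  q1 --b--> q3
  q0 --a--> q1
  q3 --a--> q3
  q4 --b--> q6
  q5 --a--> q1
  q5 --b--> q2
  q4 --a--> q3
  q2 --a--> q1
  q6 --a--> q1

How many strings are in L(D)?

7

The useful subgraph on states {q1, q2, q4, q5, q6} is acyclic, so L(D) is finite; the longest accepting path visits 5 useful states, giving maximum string length 4.
Counting accepting paths from q5 by length: 1 of length 0, 2 of length 1, 1 of length 2, 1 of length 3, 2 of length 4. Total 7.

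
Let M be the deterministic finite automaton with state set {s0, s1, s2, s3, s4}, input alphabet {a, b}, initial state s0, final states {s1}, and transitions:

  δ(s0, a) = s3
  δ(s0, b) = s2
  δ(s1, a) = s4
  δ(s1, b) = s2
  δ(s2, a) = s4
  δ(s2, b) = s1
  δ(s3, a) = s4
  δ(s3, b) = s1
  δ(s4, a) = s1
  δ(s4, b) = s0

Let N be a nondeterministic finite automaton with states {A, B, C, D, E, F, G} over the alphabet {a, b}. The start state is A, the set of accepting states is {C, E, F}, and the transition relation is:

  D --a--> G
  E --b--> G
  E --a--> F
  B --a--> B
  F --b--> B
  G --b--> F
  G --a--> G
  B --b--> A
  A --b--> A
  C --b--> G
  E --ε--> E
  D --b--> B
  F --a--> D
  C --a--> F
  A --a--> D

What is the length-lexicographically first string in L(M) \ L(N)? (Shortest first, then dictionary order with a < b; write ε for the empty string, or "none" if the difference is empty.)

The string ab is accepted by M but not by N.
No shorter string lies in the difference, and ab is the lexicographically first length-2 string in L(M) \ L(N).

ab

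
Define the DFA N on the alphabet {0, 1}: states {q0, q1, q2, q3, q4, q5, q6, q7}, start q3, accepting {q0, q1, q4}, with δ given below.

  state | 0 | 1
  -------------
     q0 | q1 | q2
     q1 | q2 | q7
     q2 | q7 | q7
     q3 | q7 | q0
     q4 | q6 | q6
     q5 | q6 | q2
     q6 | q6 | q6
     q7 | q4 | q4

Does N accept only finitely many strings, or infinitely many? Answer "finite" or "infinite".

The useful states (reachable from q3 and able to reach an accepting state) are {q0, q1, q2, q3, q4, q7}.
Restricted to these states the transition graph has no cycle, so every accepting path has bounded length and L is finite.

finite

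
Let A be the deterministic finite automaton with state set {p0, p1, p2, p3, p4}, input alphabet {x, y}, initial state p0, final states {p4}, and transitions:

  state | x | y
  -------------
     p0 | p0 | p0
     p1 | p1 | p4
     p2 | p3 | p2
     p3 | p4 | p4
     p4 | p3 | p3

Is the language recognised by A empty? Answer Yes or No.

The states reachable from the start state are {p0}.
None of the accepting states {p4} is reachable, so no string is accepted and L(A) = ∅.

Yes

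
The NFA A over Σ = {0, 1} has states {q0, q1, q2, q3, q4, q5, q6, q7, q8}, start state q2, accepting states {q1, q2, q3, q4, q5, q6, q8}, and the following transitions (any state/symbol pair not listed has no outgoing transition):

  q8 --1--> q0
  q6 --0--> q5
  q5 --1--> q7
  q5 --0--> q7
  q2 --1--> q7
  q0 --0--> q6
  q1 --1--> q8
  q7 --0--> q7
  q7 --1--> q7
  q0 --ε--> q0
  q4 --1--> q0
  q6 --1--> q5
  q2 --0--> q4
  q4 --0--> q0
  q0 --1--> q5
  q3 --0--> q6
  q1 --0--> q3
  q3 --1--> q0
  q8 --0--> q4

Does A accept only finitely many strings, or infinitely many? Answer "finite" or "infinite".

The useful states (reachable from q2 and able to reach an accepting state) are {q0, q2, q4, q5, q6}.
Restricted to these states the transition graph has no cycle, so every accepting path has bounded length and L is finite.

finite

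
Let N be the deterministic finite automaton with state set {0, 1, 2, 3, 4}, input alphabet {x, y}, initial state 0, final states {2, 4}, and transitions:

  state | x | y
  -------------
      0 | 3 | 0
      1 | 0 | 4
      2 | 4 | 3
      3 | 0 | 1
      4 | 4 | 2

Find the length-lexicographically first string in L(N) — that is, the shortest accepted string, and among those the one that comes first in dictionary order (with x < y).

A breadth-first search from 0 reaches an accepting state first via the path 0 → 3 → 1 → 4 on input xyy.
No string of length < 3 is accepted (BFS exhausts all shorter strings without reaching an accepting state), and xyy is the lexicographically least accepting string of length 3.

xyy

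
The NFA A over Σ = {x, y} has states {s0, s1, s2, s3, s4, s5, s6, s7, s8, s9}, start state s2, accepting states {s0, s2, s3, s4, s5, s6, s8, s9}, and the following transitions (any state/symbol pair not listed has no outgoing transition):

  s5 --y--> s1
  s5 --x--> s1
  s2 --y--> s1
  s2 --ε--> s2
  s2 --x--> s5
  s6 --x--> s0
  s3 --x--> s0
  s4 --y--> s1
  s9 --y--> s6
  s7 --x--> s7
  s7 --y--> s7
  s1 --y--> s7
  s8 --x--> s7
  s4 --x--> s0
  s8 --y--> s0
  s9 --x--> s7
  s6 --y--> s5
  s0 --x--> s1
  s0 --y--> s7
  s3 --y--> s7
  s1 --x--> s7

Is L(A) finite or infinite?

finite

The useful states (reachable from s2 and able to reach an accepting state) are {s2, s5}.
Restricted to these states the transition graph has no cycle, so every accepting path has bounded length and L is finite.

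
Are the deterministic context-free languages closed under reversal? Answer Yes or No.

L = {c bⁿaⁿ : n≥0} ∪ {d b²ⁿaⁿ : n≥0} is a DCFL: the first symbol tells a deterministic PDA whether to pop one or two b's per a. Its reversal Lᴿ = {aⁿbⁿ c : n≥0} ∪ {aⁿb²ⁿ d : n≥0} is not. DCFLs are closed under right quotient by regular languages, and Lᴿ/{c, d} = {aⁿbⁿ : n≥0} ∪ {aⁿb²ⁿ : n≥0} — the standard context-free language accepted by no deterministic PDA (intuitively the machine would have to commit to a b-to-a ratio before the distinguishing marker arrives; formally, a DPDA for it would have a single run on aⁿb²ⁿ, accepting after the prefix aⁿbⁿ and accepting again after n more b's; an ordinary PDA that simulates it on a's and b's and, at any moment when it is accepting, may switch to reading only a fresh letter e while feeding each e to the simulation as a b, would accept aⁱbʲeᵏ (k≥1) exactly when both aⁱbʲ and aⁱbʲ⁺ᵏ are in the language, i.e. its language intersected with the regular set a*b*e⁺ would be exactly {aⁿbⁿeⁿ : n≥1} — impossible, since context-free languages are closed under intersection with regular sets and {aⁿbⁿeⁿ} is not context-free). So Lᴿ cannot be a DCFL.

No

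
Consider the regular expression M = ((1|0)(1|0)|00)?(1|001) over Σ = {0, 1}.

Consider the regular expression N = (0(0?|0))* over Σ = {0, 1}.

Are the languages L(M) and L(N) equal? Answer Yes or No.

No

The string 1 is accepted by M but rejected by N.
So L(M) ≠ L(N).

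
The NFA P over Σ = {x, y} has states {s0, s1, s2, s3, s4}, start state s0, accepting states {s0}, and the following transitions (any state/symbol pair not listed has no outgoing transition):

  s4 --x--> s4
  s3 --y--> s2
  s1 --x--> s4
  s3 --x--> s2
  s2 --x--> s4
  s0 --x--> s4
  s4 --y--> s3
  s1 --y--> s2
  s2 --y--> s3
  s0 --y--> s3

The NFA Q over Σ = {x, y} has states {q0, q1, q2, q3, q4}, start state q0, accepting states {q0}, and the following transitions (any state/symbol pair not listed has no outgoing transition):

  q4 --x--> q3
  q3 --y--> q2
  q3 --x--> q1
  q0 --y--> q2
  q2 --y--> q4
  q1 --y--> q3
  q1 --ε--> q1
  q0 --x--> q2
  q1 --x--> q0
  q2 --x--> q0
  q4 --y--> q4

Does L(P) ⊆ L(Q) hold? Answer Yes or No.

Exploring the product automaton P × Q from the start pair (s0, q0), following both machines on each input symbol, reaches 13 state pairs: (s0, q0), (s4, q2), (s3, q2), (s4, q0), (s3, q4), (s2, q0), (s2, q4), (s2, q3), (s4, q3), (s4, q1), (s3, q3), (s2, q1), (s2, q2).
P accepts in {s0} and Q accepts in {q0}. The reachable pairs whose P-component is accepting are (s0, q0); in each of them the Q-component is accepting too, so the product for L(P) \ L(Q) (P-component accepting, Q-component rejecting) has no reachable accepting pair and the difference is empty.
Hence every string in L(P) is also in L(Q).

Yes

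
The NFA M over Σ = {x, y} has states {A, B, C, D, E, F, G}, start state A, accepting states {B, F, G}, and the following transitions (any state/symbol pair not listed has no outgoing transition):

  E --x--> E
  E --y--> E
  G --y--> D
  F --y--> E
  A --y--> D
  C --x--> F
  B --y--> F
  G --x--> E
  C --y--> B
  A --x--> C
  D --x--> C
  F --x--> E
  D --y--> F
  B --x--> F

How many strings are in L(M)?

9

The useful subgraph on states {A, B, C, D, F} is acyclic, so L(M) is finite; the longest accepting path visits 5 useful states, giving maximum string length 4.
Counting accepting paths from A by length: 3 of length 2, 4 of length 3, 2 of length 4. Total 9.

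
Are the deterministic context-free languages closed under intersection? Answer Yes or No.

DCFLs are closed under complement (normalise the DPDA to read all of its input, then flip the verdict). If they were also closed under intersection, De Morgan would make them closed under union; but {aⁿbⁿ : n≥0} and {aⁿb²ⁿ : n≥0} are DCFLs (push the a's; pop one per b, respectively one per two b's) whose union no deterministic PDA accepts: a DPDA for it would have a single run on aⁿb²ⁿ, accepting after the prefix aⁿbⁿ and accepting again after n more b's; an ordinary PDA that simulates it on a's and b's and, at any moment when it is accepting, may switch to reading only a fresh letter c while feeding each c to the simulation as a b, would accept aⁱbʲcᵏ (k≥1) exactly when both aⁱbʲ and aⁱbʲ⁺ᵏ are in the language, i.e. its language intersected with the regular set a*b*c⁺ would be exactly {aⁿbⁿcⁿ : n≥1} — impossible, since context-free languages are closed under intersection with regular sets and {aⁿbⁿcⁿ} is not context-free.

No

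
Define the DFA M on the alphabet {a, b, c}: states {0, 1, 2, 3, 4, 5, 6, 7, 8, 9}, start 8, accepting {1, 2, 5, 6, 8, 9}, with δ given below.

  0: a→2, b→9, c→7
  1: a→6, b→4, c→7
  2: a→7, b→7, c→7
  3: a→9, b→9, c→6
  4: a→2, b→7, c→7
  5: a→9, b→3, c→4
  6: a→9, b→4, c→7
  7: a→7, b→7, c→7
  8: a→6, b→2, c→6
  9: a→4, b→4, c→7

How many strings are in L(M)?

The useful subgraph on states {2, 4, 6, 8, 9} is acyclic, so L(M) is finite; the longest accepting path visits 5 useful states, giving maximum string length 4.
Counting accepting paths from 8 by length: 1 of length 0, 3 of length 1, 2 of length 2, 2 of length 3, 4 of length 4. Total 12.

12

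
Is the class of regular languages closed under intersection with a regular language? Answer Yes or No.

Yes

This is a special case of closure under intersection: the product of the two DFAs, accepting on F₁ × F₂, recognises the intersection.
So the regular languages are closed under intersection with a regular language.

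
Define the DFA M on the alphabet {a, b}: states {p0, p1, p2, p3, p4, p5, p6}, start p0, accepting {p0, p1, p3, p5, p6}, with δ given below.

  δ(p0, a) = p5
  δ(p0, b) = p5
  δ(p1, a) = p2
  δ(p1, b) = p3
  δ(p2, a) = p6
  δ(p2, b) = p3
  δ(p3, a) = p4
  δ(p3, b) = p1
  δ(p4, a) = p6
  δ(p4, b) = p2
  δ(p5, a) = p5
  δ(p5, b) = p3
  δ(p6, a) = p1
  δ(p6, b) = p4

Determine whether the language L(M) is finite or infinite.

infinite

State p3 is reachable from the start and can reach an accepting state, and it lies on the cycle p3 → p1 → p2 → p3.
Traversing that cycle any number of times yields accepted strings of unbounded length, so the language is infinite.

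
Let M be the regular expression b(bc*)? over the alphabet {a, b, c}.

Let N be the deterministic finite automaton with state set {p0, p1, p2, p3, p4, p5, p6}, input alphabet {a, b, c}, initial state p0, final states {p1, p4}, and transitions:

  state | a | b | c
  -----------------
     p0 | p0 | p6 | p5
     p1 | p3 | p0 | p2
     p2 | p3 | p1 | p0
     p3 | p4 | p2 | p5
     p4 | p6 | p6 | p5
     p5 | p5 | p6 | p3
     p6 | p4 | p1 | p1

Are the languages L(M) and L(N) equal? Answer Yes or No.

No

The string b is accepted by M but rejected by N.
So L(M) ≠ L(N).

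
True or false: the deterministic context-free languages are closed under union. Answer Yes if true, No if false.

{aⁿbⁿ : n≥0} and {aⁿb²ⁿ : n≥0} are each accepted by a deterministic PDA (push the a's; pop one per b, respectively one per two b's), but their union U is not. Suppose a DPDA M accepted U. Being deterministic, M has a single run on aⁿb²ⁿ, and since aⁿbⁿ ∈ U that run passes through an accepting configuration right after consuming the prefix aⁿbⁿ and then goes on to accept again after n more b's. Build an ordinary (nondeterministic) PDA M′ that simulates M on a's and b's and, at any moment when M is in an accepting state, may switch to a second mode in which it reads only c's, feeding each c to M as a b; M′ accepts when M does. Then M′ accepts aⁱbʲcᵏ (k≥1) exactly when both aⁱbʲ ∈ U and aⁱbʲ⁺ᵏ ∈ U, and checking the four cases (i=j or j=2i, combined with j+k=i or j+k=2i) leaves only i=j=k: so L(M′) ∩ a*b*c⁺ = {aⁿbⁿcⁿ : n≥1} would be context-free, which it is not (pumping lemma) — contradiction. (The union is an unambiguous CFL; it is determinism, not unambiguity, that fails.)

No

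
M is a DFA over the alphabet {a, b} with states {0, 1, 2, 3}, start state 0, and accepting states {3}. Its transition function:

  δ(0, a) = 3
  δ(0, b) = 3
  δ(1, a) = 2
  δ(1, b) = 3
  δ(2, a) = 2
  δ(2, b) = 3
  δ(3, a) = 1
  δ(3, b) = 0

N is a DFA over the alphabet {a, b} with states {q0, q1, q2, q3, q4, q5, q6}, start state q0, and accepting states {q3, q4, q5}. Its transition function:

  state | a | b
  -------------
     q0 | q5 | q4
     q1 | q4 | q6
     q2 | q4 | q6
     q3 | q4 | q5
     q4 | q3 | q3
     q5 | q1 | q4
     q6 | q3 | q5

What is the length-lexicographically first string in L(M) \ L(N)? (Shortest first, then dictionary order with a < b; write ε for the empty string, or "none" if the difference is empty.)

The string aab is accepted by M but not by N.
No shorter string lies in the difference, and aab is the lexicographically first length-3 string in L(M) \ L(N).

aab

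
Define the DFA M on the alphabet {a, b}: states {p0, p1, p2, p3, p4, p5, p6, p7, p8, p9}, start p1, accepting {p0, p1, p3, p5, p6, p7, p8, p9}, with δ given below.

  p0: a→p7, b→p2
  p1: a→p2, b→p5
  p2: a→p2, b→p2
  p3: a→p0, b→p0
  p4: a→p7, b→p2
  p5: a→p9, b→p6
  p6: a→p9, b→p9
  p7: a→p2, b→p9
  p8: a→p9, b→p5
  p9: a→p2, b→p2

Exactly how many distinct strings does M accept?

The useful subgraph on states {p1, p5, p6, p9} is acyclic, so L(M) is finite; the longest accepting path visits 4 useful states, giving maximum string length 3.
Counting accepting paths from p1 by length: 1 of length 0, 1 of length 1, 2 of length 2, 2 of length 3. Total 6.

6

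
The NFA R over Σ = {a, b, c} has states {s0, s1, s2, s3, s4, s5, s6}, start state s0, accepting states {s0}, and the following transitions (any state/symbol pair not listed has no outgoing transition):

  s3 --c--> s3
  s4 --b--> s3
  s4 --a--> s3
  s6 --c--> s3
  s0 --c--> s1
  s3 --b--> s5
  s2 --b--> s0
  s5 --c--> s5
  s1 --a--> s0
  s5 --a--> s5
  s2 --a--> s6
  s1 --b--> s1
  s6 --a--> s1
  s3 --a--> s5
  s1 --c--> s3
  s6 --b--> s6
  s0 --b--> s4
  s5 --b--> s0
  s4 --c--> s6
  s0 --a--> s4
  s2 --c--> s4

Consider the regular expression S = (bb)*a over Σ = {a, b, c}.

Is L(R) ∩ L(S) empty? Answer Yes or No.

Yes

Converting the expression S to a DFA (subset construction, then merging equivalent states) gives the minimal DFA with states {r0, r1, r2, r3}, start state r0, accepting states {r1} and transitions r0: a→r1, b→r2, c→r3; r1: a→r3, b→r3, c→r3; r2: a→r3, b→r0, c→r3; r3: a→r3, b→r3, c→r3.
Exploring the product automaton R × S from the start pair (s0, r0), following both machines on each input symbol, reaches 12 state pairs: (s0, r0), (s4, r1), (s4, r2), (s1, r3), (s3, r3), (s6, r3), (s3, r0), (s0, r3), (s5, r3), (s5, r1), (s5, r2), (s4, r3).
R accepts in {s0} and S accepts in {r1}; no reachable pair has both components accepting, so no string drives both machines to acceptance simultaneously and L(R) ∩ L(S) = ∅.
So no string is accepted by both, and the intersection is empty.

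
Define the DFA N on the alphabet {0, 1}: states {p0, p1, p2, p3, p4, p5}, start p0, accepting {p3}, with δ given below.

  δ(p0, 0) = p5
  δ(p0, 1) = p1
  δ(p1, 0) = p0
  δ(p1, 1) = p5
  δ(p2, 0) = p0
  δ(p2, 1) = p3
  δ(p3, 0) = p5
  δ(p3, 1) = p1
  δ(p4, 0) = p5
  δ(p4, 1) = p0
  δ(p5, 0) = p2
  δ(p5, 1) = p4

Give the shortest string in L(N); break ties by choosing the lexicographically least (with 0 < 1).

001

A breadth-first search from p0 reaches an accepting state first via the path p0 → p5 → p2 → p3 on input 001.
No string of length < 3 is accepted (BFS exhausts all shorter strings without reaching an accepting state), and 001 is the lexicographically least accepting string of length 3.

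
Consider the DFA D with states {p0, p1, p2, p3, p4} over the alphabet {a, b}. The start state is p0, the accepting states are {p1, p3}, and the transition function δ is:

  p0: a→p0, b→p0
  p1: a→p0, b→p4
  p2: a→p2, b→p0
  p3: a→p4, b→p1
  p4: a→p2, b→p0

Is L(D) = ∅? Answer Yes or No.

The states reachable from the start state are {p0}.
None of the accepting states {p1, p3} is reachable, so no string is accepted and L(D) = ∅.

Yes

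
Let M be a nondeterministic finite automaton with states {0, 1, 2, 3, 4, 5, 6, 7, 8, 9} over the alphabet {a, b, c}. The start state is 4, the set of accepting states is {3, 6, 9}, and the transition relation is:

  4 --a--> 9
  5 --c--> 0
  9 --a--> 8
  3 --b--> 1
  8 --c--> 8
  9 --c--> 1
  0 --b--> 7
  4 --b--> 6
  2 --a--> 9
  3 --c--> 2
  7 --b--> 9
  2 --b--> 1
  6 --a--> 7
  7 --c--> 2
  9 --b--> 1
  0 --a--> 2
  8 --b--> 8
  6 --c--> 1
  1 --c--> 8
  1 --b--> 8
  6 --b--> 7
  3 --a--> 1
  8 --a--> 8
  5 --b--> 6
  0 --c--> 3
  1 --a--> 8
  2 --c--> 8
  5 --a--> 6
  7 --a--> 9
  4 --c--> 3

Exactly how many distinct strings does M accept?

10

The useful subgraph on states {2, 3, 4, 6, 7, 9} is acyclic, so L(M) is finite; the longest accepting path visits 5 useful states, giving maximum string length 4.
Counting accepting paths from 4 by length: 3 of length 1, 5 of length 3, 2 of length 4. Total 10.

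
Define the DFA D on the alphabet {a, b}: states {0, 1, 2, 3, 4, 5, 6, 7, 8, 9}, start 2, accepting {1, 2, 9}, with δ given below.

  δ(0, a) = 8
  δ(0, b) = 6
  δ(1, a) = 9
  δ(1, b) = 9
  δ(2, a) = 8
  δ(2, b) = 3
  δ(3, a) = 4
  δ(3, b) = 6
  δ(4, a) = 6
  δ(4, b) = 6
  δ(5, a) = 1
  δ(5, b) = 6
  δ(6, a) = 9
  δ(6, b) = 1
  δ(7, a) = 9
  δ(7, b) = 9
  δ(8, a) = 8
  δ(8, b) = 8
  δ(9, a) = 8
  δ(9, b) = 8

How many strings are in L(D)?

The useful subgraph on states {1, 2, 3, 4, 6, 9} is acyclic, so L(D) is finite; the longest accepting path visits 6 useful states, giving maximum string length 5.
Counting accepting paths from 2 by length: 1 of length 0, 2 of length 3, 6 of length 4, 4 of length 5. Total 13.

13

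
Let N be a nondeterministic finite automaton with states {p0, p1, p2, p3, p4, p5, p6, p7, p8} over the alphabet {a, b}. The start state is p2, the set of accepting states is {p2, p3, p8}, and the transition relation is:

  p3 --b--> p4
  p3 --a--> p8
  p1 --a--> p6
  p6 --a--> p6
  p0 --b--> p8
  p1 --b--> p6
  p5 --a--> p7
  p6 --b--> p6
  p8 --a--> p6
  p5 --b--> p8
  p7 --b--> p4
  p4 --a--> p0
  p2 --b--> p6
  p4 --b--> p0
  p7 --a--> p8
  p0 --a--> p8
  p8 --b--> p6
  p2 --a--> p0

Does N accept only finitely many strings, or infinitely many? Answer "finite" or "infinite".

The useful states (reachable from p2 and able to reach an accepting state) are {p0, p2, p8}.
Restricted to these states the transition graph has no cycle, so every accepting path has bounded length and L is finite.

finite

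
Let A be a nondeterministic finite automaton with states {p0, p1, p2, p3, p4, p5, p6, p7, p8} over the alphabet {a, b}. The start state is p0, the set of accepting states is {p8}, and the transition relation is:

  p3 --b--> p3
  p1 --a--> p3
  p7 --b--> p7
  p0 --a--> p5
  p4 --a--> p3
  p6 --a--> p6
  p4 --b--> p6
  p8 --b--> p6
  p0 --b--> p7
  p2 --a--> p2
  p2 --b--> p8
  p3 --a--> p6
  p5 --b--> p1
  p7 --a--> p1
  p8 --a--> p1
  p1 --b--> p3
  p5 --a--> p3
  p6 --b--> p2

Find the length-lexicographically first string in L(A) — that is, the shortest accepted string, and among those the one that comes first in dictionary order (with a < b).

A breadth-first search from p0 reaches an accepting state first via the path p0 → p5 → p3 → p6 → p2 → p8 on input aaabb.
No string of length < 5 is accepted (BFS exhausts all shorter strings without reaching an accepting state), and aaabb is the lexicographically least accepting string of length 5.

aaabb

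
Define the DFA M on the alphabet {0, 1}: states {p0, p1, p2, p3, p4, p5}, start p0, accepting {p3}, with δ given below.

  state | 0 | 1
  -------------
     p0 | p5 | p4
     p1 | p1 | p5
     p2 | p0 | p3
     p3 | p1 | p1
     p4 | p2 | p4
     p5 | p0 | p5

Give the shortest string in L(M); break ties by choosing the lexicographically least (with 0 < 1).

101

A breadth-first search from p0 reaches an accepting state first via the path p0 → p4 → p2 → p3 on input 101.
No string of length < 3 is accepted (BFS exhausts all shorter strings without reaching an accepting state), and 101 is the lexicographically least accepting string of length 3.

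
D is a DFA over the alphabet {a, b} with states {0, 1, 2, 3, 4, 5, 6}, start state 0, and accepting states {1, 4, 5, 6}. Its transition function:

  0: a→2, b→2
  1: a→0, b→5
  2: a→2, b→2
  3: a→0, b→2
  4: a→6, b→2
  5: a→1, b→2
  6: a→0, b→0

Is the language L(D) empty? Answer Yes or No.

Yes

The states reachable from the start state are {0, 2}.
None of the accepting states {1, 4, 5, 6} is reachable, so no string is accepted and L(D) = ∅.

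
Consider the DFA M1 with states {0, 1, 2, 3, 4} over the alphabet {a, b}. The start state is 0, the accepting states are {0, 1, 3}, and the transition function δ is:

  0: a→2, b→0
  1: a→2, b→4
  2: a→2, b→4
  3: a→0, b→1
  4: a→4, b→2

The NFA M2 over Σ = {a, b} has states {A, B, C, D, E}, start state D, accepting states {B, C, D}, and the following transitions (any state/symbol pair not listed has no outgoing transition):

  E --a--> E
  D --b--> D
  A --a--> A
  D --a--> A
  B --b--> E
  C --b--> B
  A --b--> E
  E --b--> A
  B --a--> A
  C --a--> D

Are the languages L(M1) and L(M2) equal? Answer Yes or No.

Yes

Exploring the product automaton M1 × M2 from the start pair (0, D), following both machines on each input symbol, reaches 3 state pairs: (0, D), (2, A), (4, E).
M1 accepts in {0, 1, 3} and M2 accepts in {B, C, D}. In every reachable pair the two components are either both accepting — (0, D) — or both non-accepting, so no string is accepted by exactly one of the machines: L(M1) \ L(M2) and L(M2) \ L(M1) are both empty.
Hence every string is accepted by M1 iff it is accepted by M2, and the two languages coincide.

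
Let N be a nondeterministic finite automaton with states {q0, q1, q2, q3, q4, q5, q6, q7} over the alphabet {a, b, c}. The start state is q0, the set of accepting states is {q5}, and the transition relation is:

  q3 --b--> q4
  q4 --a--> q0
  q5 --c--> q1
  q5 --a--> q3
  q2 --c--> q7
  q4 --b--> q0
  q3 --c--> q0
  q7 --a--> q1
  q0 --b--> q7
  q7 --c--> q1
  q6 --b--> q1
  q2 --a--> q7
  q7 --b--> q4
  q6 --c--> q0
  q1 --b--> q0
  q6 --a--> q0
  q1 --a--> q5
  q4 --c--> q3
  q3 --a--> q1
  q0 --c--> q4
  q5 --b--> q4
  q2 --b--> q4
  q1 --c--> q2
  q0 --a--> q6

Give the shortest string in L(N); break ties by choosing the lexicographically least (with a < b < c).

aba

A breadth-first search from q0 reaches an accepting state first via the path q0 → q6 → q1 → q5 on input aba.
No string of length < 3 is accepted (BFS exhausts all shorter strings without reaching an accepting state), and aba is the lexicographically least accepting string of length 3.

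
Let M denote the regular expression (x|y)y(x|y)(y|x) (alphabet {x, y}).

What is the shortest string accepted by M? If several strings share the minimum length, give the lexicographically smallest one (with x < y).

By inspection of the expression, no string of length less than 4 matches, and xyxx is the lexicographically first match of length 4.

xyxx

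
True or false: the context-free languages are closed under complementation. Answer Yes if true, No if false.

CFLs are closed under union, so if they were also closed under complement they would be closed under intersection by De Morgan (L₁ ∩ L₂ is the complement of the union of the complements). But {aⁿbⁿcᵐ} ∩ {aᵐbⁿcⁿ} = {aⁿbⁿcⁿ} is not context-free although both operands are.

No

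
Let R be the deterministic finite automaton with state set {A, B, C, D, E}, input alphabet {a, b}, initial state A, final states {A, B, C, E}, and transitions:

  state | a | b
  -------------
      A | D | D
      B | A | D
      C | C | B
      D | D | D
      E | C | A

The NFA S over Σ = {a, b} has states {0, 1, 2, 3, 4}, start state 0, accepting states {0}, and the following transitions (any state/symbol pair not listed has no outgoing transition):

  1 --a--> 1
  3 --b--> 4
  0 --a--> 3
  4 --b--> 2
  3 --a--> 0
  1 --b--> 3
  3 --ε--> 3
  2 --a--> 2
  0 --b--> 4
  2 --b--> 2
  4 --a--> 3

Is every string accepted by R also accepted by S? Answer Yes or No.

Exploring the product automaton R × S from the start pair (A, 0), following both machines on each input symbol, reaches 5 state pairs: (A, 0), (D, 3), (D, 4), (D, 0), (D, 2).
R accepts in {A, B, C, E} and S accepts in {0}. The reachable pairs whose R-component is accepting are (A, 0); in each of them the S-component is accepting too, so the product for L(R) \ L(S) (R-component accepting, S-component rejecting) has no reachable accepting pair and the difference is empty.
Hence every string in L(R) is also in L(S).

Yes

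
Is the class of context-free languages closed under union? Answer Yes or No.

Take grammars for L₁ and L₂ with disjoint nonterminals and start symbols S₁, S₂; the grammar with a new start symbol and productions S → S₁ | S₂ generates L₁ ∪ L₂.
So the context-free languages are closed under union.

Yes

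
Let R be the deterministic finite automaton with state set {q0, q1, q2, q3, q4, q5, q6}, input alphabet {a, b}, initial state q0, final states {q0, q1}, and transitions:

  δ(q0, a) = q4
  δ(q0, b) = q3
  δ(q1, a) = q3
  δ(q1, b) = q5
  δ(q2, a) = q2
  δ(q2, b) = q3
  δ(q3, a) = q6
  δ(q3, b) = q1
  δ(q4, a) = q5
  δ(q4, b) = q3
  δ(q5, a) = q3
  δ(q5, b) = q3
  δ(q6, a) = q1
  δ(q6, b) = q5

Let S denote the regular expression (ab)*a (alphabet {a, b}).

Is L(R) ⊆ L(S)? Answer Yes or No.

The empty string ε is in L(R) but not in L(S).
So L(R) ⊄ L(S).

No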